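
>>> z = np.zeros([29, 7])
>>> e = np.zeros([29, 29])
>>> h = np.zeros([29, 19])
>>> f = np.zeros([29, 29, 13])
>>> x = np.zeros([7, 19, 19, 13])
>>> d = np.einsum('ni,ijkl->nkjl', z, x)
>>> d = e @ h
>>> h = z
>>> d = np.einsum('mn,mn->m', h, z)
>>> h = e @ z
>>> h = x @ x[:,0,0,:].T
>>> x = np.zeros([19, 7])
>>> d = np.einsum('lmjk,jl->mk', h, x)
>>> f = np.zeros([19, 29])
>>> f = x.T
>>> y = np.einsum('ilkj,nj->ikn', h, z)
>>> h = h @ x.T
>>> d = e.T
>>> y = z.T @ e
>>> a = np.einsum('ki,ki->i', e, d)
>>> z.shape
(29, 7)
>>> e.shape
(29, 29)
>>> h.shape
(7, 19, 19, 19)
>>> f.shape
(7, 19)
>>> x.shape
(19, 7)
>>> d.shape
(29, 29)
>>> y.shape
(7, 29)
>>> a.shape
(29,)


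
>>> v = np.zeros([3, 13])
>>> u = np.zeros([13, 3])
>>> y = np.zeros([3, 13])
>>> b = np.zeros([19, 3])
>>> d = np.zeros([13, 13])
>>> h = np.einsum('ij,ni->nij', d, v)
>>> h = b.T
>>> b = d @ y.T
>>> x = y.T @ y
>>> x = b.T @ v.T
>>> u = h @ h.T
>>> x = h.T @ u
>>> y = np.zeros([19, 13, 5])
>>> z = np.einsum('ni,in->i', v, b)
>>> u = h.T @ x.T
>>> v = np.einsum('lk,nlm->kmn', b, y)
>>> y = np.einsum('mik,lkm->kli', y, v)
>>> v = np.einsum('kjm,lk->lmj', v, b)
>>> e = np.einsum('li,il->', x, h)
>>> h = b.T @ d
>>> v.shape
(13, 19, 5)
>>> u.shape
(19, 19)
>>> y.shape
(5, 3, 13)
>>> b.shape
(13, 3)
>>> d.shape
(13, 13)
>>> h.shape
(3, 13)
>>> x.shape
(19, 3)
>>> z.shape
(13,)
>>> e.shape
()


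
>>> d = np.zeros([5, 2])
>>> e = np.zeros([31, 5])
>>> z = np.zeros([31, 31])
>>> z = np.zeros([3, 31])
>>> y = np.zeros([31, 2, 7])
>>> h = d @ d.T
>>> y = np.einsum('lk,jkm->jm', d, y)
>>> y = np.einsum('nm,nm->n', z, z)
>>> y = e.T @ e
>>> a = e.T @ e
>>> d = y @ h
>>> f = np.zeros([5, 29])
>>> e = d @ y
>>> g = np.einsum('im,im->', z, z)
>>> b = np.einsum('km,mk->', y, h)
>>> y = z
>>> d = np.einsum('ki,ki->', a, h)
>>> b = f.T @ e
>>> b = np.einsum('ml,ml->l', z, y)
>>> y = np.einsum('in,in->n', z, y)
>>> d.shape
()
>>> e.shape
(5, 5)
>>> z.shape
(3, 31)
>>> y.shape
(31,)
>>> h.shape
(5, 5)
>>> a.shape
(5, 5)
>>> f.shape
(5, 29)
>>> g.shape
()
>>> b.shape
(31,)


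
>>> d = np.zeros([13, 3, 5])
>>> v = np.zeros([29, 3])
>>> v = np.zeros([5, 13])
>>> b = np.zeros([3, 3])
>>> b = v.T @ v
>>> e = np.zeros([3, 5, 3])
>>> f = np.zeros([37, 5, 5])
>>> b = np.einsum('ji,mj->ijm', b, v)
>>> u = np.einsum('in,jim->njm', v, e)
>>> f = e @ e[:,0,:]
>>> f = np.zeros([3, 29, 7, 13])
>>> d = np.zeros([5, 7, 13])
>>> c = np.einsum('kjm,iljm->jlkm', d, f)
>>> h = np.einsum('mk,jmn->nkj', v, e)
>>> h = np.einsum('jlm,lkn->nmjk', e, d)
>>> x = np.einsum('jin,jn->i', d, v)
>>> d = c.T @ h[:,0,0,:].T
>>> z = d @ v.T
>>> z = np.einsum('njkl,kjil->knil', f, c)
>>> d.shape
(13, 5, 29, 13)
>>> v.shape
(5, 13)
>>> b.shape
(13, 13, 5)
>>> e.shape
(3, 5, 3)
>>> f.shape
(3, 29, 7, 13)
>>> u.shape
(13, 3, 3)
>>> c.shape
(7, 29, 5, 13)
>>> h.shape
(13, 3, 3, 7)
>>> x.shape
(7,)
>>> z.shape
(7, 3, 5, 13)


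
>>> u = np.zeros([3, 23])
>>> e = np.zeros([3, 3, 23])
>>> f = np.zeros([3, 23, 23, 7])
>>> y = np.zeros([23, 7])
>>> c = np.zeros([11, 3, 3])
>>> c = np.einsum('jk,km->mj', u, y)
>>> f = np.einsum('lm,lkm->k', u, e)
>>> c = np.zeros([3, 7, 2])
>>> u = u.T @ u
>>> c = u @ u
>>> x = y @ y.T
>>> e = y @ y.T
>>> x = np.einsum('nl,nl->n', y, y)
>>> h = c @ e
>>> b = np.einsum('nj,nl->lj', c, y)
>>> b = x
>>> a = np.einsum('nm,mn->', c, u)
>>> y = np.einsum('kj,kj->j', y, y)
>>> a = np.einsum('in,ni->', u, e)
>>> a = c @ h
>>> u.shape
(23, 23)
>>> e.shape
(23, 23)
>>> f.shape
(3,)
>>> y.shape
(7,)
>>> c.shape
(23, 23)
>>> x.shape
(23,)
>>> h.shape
(23, 23)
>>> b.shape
(23,)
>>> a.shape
(23, 23)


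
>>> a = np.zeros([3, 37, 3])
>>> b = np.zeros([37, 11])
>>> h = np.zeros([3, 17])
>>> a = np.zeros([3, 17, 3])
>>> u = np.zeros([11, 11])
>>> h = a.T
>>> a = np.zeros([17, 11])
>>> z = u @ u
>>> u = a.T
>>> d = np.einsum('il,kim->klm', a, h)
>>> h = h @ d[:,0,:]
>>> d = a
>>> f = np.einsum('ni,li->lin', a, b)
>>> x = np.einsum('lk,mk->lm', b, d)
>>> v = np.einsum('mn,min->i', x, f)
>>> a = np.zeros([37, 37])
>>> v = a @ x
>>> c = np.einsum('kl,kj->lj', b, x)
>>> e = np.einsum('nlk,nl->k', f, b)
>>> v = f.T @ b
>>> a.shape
(37, 37)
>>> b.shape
(37, 11)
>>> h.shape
(3, 17, 3)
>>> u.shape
(11, 17)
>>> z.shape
(11, 11)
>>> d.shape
(17, 11)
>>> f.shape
(37, 11, 17)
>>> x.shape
(37, 17)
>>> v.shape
(17, 11, 11)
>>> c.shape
(11, 17)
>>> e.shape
(17,)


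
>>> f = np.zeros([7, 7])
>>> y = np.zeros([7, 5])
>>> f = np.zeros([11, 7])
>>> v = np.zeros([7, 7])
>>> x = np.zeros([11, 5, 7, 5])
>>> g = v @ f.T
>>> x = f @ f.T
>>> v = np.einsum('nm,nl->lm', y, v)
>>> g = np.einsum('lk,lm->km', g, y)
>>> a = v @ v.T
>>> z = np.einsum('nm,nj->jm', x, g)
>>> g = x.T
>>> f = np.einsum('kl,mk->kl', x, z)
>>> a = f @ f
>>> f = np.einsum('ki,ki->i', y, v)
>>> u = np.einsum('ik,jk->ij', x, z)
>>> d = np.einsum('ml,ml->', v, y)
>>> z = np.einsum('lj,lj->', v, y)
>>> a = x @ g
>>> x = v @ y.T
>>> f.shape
(5,)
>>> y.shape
(7, 5)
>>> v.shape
(7, 5)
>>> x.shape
(7, 7)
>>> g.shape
(11, 11)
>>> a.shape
(11, 11)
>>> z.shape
()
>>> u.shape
(11, 5)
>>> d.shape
()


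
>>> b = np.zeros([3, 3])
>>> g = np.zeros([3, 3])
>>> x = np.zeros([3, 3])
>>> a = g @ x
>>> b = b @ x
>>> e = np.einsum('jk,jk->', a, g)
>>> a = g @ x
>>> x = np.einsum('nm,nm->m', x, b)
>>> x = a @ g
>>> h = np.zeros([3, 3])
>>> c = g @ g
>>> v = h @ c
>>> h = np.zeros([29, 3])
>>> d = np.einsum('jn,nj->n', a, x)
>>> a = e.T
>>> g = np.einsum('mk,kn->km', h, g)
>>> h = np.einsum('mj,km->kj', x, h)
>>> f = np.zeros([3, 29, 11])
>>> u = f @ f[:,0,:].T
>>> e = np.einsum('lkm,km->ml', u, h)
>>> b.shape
(3, 3)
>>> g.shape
(3, 29)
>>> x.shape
(3, 3)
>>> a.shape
()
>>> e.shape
(3, 3)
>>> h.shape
(29, 3)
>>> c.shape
(3, 3)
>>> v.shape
(3, 3)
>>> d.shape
(3,)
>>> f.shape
(3, 29, 11)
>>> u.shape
(3, 29, 3)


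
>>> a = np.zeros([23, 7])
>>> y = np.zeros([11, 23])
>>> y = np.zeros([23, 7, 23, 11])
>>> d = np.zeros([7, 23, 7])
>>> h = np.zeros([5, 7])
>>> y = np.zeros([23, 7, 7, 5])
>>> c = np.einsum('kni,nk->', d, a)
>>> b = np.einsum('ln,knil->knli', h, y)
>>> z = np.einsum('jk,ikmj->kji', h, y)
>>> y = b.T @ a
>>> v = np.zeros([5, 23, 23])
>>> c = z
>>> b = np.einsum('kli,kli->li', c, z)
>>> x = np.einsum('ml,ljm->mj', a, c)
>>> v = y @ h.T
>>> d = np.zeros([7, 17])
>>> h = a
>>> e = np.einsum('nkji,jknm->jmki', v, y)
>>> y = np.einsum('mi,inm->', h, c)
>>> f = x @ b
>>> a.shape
(23, 7)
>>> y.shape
()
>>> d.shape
(7, 17)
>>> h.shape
(23, 7)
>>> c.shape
(7, 5, 23)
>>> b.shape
(5, 23)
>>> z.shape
(7, 5, 23)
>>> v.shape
(7, 5, 7, 5)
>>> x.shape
(23, 5)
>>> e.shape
(7, 7, 5, 5)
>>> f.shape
(23, 23)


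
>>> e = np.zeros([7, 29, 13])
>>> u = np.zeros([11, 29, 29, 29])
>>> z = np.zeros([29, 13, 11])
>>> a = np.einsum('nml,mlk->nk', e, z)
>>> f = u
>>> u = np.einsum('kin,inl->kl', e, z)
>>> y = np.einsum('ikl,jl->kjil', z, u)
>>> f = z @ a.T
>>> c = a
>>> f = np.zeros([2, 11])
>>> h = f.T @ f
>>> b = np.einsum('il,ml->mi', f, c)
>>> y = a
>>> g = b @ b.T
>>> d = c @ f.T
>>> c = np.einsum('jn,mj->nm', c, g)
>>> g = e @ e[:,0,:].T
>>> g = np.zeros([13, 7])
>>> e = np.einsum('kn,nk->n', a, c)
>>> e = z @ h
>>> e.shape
(29, 13, 11)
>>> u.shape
(7, 11)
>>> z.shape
(29, 13, 11)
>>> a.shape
(7, 11)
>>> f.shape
(2, 11)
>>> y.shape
(7, 11)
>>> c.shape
(11, 7)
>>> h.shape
(11, 11)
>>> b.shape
(7, 2)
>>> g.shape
(13, 7)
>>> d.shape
(7, 2)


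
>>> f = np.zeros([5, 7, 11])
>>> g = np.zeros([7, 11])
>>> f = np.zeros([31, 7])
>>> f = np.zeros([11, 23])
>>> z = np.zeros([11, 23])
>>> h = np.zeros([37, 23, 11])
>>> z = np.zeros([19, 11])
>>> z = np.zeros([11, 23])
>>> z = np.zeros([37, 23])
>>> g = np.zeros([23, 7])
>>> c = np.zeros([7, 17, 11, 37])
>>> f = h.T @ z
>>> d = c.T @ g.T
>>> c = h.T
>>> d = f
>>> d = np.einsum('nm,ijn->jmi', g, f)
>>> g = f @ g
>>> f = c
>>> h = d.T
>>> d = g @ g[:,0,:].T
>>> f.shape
(11, 23, 37)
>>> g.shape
(11, 23, 7)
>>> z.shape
(37, 23)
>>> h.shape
(11, 7, 23)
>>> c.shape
(11, 23, 37)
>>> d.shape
(11, 23, 11)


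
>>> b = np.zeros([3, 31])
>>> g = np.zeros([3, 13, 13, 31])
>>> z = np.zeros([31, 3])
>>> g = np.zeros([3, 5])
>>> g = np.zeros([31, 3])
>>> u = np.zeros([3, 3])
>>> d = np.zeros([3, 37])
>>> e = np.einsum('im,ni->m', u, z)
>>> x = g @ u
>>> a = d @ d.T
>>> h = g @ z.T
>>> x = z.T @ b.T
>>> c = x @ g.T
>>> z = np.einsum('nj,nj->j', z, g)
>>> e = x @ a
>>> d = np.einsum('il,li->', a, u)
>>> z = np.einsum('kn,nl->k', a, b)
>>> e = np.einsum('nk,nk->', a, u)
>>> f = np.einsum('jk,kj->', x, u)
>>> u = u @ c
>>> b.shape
(3, 31)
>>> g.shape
(31, 3)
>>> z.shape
(3,)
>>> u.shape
(3, 31)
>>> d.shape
()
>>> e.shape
()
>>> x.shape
(3, 3)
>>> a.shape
(3, 3)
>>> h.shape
(31, 31)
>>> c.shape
(3, 31)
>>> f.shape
()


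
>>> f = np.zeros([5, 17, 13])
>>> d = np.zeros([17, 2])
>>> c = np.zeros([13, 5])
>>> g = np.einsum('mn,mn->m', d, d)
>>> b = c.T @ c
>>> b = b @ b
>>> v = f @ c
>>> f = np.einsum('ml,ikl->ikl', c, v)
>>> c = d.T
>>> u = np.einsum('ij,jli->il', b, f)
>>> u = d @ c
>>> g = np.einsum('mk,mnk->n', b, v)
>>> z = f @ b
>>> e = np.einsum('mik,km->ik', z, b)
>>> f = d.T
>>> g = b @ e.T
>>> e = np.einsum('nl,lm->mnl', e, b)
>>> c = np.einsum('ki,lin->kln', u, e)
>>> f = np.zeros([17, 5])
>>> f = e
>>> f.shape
(5, 17, 5)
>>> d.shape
(17, 2)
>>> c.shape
(17, 5, 5)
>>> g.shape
(5, 17)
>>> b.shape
(5, 5)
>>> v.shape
(5, 17, 5)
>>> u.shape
(17, 17)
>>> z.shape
(5, 17, 5)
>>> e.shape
(5, 17, 5)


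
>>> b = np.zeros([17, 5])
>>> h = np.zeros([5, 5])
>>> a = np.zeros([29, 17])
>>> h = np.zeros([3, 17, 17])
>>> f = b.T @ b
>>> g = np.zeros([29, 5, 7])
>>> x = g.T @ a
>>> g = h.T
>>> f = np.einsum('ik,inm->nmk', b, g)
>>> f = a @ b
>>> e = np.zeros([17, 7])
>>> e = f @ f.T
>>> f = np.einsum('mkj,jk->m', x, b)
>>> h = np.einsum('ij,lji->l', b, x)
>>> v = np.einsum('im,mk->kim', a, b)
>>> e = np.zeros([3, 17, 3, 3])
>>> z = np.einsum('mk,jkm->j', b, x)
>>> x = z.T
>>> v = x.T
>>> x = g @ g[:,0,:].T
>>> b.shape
(17, 5)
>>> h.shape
(7,)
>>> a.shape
(29, 17)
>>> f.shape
(7,)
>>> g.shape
(17, 17, 3)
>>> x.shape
(17, 17, 17)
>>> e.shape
(3, 17, 3, 3)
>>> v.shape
(7,)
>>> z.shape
(7,)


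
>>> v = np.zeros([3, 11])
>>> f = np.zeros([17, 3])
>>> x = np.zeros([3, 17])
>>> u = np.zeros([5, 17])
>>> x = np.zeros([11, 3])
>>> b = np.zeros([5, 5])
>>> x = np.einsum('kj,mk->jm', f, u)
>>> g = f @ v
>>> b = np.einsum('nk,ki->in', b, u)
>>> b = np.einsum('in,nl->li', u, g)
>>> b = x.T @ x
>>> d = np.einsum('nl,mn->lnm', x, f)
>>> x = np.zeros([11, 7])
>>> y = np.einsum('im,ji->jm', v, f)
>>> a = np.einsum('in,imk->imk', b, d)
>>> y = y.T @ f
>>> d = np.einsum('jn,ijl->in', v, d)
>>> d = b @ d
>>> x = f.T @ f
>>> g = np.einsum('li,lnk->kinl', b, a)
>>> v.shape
(3, 11)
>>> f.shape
(17, 3)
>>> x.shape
(3, 3)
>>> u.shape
(5, 17)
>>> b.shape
(5, 5)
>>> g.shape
(17, 5, 3, 5)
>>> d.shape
(5, 11)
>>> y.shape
(11, 3)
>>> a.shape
(5, 3, 17)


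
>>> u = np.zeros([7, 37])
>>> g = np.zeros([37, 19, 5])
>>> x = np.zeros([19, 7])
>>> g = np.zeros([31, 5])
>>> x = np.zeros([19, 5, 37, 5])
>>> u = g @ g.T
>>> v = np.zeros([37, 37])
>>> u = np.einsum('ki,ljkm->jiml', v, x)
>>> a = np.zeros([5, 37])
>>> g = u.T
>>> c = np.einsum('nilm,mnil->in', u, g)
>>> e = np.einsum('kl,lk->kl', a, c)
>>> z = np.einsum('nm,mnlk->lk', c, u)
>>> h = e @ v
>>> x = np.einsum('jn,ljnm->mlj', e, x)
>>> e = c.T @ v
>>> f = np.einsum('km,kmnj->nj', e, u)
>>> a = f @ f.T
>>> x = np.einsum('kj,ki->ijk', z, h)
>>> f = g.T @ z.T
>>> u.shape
(5, 37, 5, 19)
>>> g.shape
(19, 5, 37, 5)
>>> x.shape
(37, 19, 5)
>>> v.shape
(37, 37)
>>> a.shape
(5, 5)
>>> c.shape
(37, 5)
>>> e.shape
(5, 37)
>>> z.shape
(5, 19)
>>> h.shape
(5, 37)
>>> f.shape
(5, 37, 5, 5)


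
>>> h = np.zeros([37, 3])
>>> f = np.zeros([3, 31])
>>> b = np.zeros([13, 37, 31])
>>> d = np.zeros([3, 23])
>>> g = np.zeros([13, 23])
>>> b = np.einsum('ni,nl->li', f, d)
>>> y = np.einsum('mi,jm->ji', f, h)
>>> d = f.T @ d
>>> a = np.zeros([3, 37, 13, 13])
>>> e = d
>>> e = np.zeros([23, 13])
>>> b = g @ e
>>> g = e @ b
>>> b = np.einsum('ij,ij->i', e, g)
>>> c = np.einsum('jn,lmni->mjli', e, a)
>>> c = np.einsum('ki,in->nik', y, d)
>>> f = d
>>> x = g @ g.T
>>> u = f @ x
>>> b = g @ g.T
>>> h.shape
(37, 3)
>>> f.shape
(31, 23)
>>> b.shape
(23, 23)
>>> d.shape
(31, 23)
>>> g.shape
(23, 13)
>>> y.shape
(37, 31)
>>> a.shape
(3, 37, 13, 13)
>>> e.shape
(23, 13)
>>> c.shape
(23, 31, 37)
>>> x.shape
(23, 23)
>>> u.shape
(31, 23)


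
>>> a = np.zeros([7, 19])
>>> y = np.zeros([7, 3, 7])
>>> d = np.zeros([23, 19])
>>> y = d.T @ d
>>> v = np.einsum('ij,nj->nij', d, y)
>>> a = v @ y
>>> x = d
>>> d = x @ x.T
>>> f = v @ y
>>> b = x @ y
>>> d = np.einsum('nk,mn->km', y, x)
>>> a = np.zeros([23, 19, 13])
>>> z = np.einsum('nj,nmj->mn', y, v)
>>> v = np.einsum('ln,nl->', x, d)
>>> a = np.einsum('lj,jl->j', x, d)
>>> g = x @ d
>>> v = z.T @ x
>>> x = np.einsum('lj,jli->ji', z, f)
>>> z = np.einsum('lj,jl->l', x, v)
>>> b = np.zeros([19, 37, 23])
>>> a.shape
(19,)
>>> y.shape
(19, 19)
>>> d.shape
(19, 23)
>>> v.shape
(19, 19)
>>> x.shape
(19, 19)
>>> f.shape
(19, 23, 19)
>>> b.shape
(19, 37, 23)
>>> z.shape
(19,)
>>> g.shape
(23, 23)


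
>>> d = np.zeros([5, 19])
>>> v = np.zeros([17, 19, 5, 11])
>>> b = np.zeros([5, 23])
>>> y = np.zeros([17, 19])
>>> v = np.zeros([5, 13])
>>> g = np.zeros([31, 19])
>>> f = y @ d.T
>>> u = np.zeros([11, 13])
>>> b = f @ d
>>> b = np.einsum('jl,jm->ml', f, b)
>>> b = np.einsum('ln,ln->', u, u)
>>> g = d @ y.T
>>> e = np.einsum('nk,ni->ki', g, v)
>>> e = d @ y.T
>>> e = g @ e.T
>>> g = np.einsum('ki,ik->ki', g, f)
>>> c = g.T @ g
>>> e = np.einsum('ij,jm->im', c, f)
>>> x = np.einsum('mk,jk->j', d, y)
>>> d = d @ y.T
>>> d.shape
(5, 17)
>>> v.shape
(5, 13)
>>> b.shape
()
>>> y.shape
(17, 19)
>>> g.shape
(5, 17)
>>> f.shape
(17, 5)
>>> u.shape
(11, 13)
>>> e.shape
(17, 5)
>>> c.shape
(17, 17)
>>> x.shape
(17,)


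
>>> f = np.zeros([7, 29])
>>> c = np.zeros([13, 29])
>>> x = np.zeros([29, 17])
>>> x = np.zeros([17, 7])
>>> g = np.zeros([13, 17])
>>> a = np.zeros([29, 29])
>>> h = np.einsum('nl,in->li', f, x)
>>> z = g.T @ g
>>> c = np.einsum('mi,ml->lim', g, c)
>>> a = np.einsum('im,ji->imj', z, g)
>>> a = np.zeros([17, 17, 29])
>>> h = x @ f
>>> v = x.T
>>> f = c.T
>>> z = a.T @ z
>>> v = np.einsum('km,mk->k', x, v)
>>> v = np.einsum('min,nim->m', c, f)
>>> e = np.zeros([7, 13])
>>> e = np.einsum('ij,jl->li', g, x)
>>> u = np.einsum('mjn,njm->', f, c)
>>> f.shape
(13, 17, 29)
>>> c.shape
(29, 17, 13)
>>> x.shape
(17, 7)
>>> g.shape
(13, 17)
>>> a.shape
(17, 17, 29)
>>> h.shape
(17, 29)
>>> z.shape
(29, 17, 17)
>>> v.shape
(29,)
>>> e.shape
(7, 13)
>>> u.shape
()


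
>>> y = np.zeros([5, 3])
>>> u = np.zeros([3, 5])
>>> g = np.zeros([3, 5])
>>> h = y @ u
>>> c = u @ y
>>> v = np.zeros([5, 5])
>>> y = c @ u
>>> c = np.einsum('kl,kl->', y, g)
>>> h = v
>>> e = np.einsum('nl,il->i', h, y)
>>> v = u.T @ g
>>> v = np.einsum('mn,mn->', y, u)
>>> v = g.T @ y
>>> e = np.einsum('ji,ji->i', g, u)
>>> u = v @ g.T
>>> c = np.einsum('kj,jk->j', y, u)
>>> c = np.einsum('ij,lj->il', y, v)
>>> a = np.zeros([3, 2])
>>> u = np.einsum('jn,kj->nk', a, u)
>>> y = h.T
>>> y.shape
(5, 5)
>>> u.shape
(2, 5)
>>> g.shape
(3, 5)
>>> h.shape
(5, 5)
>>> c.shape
(3, 5)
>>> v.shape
(5, 5)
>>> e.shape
(5,)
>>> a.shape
(3, 2)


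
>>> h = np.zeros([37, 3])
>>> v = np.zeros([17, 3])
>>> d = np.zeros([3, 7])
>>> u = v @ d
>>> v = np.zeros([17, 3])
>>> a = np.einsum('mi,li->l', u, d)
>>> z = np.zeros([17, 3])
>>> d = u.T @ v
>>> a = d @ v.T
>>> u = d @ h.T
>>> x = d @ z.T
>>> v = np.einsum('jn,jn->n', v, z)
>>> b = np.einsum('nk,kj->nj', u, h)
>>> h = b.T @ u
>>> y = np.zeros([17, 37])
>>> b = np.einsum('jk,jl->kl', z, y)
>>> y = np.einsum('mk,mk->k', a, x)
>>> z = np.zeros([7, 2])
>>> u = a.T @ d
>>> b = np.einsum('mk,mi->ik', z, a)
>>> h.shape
(3, 37)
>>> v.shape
(3,)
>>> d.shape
(7, 3)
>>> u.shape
(17, 3)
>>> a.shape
(7, 17)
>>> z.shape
(7, 2)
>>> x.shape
(7, 17)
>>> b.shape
(17, 2)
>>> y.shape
(17,)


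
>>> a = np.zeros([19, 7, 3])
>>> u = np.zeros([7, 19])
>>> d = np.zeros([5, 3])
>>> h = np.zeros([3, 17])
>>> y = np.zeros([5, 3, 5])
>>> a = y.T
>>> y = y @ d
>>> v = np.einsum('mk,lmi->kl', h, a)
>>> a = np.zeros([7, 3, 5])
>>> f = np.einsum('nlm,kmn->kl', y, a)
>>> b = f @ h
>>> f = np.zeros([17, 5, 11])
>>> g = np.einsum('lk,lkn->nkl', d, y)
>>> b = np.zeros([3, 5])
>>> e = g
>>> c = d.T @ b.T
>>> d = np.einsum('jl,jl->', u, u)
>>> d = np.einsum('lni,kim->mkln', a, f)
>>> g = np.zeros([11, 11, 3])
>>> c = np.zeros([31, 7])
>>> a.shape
(7, 3, 5)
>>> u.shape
(7, 19)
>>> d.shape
(11, 17, 7, 3)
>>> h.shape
(3, 17)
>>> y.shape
(5, 3, 3)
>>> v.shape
(17, 5)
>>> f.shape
(17, 5, 11)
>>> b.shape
(3, 5)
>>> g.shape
(11, 11, 3)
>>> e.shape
(3, 3, 5)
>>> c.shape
(31, 7)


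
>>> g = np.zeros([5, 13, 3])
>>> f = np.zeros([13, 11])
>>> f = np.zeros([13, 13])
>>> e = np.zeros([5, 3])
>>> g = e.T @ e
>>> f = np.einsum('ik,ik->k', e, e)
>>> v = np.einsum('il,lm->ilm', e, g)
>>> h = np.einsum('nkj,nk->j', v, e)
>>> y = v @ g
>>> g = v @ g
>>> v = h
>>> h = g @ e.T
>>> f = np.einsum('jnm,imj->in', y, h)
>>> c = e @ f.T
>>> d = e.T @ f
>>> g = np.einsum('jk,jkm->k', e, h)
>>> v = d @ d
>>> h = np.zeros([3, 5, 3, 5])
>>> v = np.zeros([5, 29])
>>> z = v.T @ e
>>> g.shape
(3,)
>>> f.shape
(5, 3)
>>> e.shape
(5, 3)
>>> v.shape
(5, 29)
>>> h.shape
(3, 5, 3, 5)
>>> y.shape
(5, 3, 3)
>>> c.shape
(5, 5)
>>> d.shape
(3, 3)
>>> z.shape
(29, 3)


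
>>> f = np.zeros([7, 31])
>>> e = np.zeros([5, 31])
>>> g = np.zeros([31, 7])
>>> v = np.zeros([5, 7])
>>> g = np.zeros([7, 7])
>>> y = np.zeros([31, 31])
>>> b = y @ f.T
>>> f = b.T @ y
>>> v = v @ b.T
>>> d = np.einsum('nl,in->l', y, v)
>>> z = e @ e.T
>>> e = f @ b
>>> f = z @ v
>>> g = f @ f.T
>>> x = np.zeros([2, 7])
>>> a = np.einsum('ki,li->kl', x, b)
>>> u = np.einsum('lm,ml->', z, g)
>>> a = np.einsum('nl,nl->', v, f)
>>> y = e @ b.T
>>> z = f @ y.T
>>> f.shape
(5, 31)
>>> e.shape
(7, 7)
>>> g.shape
(5, 5)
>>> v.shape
(5, 31)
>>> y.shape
(7, 31)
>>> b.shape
(31, 7)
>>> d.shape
(31,)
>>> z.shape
(5, 7)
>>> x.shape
(2, 7)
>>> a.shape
()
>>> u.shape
()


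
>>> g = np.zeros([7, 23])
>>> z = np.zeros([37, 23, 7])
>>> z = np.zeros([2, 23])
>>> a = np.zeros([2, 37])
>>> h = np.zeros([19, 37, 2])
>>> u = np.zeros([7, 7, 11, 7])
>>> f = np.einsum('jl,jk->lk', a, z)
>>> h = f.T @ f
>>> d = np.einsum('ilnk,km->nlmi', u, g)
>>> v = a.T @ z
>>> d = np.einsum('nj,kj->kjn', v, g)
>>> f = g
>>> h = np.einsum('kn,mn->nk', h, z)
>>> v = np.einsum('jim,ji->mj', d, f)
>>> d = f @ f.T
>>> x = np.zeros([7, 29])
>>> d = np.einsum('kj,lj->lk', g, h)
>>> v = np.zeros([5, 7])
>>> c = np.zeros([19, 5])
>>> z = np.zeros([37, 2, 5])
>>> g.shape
(7, 23)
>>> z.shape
(37, 2, 5)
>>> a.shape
(2, 37)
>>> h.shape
(23, 23)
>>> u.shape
(7, 7, 11, 7)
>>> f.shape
(7, 23)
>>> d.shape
(23, 7)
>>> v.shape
(5, 7)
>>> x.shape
(7, 29)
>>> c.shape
(19, 5)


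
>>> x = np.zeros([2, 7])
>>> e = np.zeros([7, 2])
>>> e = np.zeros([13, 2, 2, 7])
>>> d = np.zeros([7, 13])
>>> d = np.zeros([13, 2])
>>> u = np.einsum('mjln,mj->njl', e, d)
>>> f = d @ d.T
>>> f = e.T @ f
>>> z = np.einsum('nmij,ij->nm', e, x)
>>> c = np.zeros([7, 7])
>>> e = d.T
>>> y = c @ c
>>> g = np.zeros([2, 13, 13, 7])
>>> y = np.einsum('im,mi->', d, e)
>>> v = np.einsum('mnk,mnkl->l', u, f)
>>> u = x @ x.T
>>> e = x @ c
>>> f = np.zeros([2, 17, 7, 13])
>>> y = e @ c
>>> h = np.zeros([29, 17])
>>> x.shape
(2, 7)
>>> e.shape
(2, 7)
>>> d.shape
(13, 2)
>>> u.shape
(2, 2)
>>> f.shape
(2, 17, 7, 13)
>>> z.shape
(13, 2)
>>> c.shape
(7, 7)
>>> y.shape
(2, 7)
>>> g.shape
(2, 13, 13, 7)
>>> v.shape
(13,)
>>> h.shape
(29, 17)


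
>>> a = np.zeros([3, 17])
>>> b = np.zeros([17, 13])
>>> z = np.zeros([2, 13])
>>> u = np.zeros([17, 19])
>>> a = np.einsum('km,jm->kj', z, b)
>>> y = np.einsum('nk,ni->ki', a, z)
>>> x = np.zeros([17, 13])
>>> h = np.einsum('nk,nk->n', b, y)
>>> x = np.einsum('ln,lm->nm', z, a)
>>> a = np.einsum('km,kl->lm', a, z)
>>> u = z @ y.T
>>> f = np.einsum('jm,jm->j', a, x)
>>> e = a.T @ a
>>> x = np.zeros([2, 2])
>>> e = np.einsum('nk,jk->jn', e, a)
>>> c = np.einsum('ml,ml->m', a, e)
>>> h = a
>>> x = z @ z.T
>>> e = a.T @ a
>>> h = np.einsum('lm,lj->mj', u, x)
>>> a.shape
(13, 17)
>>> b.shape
(17, 13)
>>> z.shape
(2, 13)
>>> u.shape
(2, 17)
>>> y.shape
(17, 13)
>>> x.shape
(2, 2)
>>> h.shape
(17, 2)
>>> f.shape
(13,)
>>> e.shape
(17, 17)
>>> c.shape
(13,)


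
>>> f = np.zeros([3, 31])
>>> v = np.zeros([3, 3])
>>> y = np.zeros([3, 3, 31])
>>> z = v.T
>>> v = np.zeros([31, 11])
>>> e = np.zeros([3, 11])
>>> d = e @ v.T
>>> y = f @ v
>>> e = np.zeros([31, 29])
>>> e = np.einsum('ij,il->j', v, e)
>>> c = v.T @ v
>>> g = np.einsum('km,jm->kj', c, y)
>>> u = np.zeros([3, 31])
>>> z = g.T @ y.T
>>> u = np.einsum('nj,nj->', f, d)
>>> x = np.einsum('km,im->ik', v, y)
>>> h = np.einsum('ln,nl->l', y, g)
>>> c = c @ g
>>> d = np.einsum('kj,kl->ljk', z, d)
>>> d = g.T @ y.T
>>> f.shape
(3, 31)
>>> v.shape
(31, 11)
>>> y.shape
(3, 11)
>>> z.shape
(3, 3)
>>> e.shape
(11,)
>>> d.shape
(3, 3)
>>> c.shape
(11, 3)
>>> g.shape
(11, 3)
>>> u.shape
()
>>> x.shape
(3, 31)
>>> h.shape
(3,)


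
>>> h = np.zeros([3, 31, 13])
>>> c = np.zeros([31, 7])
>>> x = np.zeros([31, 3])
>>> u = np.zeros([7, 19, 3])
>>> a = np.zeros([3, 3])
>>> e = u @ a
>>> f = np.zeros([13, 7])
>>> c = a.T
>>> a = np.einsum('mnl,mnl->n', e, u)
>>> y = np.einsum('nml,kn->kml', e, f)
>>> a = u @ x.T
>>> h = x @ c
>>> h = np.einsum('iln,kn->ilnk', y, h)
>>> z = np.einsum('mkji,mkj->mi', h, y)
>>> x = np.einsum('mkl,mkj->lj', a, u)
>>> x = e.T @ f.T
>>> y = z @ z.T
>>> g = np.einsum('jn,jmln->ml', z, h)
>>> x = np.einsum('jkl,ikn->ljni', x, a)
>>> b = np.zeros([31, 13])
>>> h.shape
(13, 19, 3, 31)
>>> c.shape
(3, 3)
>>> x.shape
(13, 3, 31, 7)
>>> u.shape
(7, 19, 3)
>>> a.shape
(7, 19, 31)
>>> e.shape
(7, 19, 3)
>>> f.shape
(13, 7)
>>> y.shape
(13, 13)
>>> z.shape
(13, 31)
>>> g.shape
(19, 3)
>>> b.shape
(31, 13)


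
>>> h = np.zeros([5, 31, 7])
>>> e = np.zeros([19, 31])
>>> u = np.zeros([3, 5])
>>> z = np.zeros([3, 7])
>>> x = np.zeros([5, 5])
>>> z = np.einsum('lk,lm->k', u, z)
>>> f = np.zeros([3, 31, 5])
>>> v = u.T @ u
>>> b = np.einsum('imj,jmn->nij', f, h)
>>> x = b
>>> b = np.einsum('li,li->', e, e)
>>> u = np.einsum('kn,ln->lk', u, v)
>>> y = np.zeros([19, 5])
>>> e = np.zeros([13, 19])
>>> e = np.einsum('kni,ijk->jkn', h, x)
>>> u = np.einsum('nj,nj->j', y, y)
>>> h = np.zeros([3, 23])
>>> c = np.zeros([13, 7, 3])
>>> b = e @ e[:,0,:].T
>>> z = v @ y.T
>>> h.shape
(3, 23)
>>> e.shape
(3, 5, 31)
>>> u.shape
(5,)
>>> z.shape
(5, 19)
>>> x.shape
(7, 3, 5)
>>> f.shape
(3, 31, 5)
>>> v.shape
(5, 5)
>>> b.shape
(3, 5, 3)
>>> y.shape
(19, 5)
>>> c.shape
(13, 7, 3)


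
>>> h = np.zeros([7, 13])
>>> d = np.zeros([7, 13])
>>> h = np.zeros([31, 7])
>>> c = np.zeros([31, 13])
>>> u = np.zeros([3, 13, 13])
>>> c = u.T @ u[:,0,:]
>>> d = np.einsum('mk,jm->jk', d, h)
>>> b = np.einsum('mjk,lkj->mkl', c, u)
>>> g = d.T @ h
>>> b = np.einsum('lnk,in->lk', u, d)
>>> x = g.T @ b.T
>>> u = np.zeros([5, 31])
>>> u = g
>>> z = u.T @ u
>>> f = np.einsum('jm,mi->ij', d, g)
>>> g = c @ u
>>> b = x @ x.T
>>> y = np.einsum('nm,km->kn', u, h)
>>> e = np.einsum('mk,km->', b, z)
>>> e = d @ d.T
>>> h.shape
(31, 7)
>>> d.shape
(31, 13)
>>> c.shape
(13, 13, 13)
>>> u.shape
(13, 7)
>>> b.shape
(7, 7)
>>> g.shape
(13, 13, 7)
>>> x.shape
(7, 3)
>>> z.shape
(7, 7)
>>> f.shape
(7, 31)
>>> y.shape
(31, 13)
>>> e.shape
(31, 31)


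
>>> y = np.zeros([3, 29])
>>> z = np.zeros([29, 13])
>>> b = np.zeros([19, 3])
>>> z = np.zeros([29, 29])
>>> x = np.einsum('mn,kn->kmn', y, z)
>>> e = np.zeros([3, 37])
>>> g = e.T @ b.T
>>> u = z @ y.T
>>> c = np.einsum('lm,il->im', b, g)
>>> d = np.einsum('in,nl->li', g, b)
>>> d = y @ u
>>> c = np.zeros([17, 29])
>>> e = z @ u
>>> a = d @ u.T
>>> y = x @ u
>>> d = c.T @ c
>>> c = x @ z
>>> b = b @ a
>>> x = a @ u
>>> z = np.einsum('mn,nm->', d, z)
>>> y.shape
(29, 3, 3)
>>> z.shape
()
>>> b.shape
(19, 29)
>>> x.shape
(3, 3)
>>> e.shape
(29, 3)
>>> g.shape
(37, 19)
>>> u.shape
(29, 3)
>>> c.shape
(29, 3, 29)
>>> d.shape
(29, 29)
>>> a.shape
(3, 29)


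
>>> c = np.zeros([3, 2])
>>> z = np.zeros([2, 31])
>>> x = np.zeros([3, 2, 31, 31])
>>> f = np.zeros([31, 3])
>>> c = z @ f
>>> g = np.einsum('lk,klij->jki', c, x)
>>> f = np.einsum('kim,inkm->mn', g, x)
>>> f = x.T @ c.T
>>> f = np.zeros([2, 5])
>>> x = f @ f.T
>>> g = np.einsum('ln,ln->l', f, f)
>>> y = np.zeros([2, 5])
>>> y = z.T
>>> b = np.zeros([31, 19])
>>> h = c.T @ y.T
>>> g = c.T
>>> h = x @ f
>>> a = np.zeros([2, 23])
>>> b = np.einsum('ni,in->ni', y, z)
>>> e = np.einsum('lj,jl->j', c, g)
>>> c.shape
(2, 3)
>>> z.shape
(2, 31)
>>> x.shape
(2, 2)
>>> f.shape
(2, 5)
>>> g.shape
(3, 2)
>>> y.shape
(31, 2)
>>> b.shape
(31, 2)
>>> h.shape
(2, 5)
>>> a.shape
(2, 23)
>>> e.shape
(3,)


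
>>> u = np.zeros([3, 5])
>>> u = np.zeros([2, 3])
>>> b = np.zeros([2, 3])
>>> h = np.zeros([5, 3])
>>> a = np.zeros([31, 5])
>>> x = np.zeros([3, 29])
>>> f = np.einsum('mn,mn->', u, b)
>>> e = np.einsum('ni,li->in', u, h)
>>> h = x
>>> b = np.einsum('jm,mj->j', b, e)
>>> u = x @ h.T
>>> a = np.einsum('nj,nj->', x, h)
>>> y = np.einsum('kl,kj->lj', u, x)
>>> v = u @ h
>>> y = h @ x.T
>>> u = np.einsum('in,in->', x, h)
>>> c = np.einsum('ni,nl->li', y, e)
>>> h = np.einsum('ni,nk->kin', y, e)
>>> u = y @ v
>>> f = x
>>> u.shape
(3, 29)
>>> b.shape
(2,)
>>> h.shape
(2, 3, 3)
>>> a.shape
()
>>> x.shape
(3, 29)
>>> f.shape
(3, 29)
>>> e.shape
(3, 2)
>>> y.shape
(3, 3)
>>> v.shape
(3, 29)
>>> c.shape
(2, 3)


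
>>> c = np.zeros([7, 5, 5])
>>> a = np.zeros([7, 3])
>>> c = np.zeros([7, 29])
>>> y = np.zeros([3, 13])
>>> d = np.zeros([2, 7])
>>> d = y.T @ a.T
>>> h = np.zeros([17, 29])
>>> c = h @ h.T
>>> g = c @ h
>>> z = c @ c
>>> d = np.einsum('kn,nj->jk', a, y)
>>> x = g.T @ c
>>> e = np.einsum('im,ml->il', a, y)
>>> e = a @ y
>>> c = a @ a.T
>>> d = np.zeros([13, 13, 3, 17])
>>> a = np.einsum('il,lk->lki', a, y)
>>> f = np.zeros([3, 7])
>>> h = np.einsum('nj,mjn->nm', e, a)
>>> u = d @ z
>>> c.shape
(7, 7)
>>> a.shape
(3, 13, 7)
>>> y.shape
(3, 13)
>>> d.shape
(13, 13, 3, 17)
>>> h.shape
(7, 3)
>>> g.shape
(17, 29)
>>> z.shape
(17, 17)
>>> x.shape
(29, 17)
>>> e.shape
(7, 13)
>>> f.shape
(3, 7)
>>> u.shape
(13, 13, 3, 17)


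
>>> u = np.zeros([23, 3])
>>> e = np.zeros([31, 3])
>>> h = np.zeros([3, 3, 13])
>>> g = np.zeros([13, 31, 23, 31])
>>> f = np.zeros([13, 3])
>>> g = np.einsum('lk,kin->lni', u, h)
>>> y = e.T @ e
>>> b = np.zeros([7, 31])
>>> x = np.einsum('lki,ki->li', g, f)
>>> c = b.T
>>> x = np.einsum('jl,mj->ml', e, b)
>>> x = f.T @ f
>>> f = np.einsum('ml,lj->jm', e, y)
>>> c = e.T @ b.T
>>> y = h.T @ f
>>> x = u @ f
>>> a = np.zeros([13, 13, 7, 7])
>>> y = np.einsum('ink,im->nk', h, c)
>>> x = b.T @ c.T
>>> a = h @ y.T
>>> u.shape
(23, 3)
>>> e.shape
(31, 3)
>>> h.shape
(3, 3, 13)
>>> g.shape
(23, 13, 3)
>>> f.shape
(3, 31)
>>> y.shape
(3, 13)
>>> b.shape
(7, 31)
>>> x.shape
(31, 3)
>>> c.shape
(3, 7)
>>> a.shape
(3, 3, 3)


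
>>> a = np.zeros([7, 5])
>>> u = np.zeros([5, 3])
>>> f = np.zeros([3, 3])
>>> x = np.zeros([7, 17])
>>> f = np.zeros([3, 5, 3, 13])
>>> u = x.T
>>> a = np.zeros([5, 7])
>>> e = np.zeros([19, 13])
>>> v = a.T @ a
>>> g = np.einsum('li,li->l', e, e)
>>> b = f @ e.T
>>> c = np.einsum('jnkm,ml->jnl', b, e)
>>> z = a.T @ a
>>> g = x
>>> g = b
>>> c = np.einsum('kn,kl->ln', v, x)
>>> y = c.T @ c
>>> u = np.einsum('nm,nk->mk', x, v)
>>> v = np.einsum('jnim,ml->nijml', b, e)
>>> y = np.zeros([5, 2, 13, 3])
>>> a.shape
(5, 7)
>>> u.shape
(17, 7)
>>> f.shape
(3, 5, 3, 13)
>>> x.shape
(7, 17)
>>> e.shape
(19, 13)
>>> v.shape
(5, 3, 3, 19, 13)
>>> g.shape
(3, 5, 3, 19)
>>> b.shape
(3, 5, 3, 19)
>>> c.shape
(17, 7)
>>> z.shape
(7, 7)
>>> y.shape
(5, 2, 13, 3)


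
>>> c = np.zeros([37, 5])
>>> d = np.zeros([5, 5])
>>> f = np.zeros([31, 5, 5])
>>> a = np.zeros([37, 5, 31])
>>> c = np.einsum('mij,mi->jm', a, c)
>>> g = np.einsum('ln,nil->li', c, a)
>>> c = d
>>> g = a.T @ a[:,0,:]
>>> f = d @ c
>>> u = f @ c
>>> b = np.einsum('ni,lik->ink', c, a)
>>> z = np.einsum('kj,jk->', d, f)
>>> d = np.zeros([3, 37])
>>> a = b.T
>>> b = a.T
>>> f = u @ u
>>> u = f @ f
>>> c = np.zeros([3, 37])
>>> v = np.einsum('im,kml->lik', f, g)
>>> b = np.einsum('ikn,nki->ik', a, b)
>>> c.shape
(3, 37)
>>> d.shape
(3, 37)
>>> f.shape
(5, 5)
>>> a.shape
(31, 5, 5)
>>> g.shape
(31, 5, 31)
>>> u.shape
(5, 5)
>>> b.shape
(31, 5)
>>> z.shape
()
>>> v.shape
(31, 5, 31)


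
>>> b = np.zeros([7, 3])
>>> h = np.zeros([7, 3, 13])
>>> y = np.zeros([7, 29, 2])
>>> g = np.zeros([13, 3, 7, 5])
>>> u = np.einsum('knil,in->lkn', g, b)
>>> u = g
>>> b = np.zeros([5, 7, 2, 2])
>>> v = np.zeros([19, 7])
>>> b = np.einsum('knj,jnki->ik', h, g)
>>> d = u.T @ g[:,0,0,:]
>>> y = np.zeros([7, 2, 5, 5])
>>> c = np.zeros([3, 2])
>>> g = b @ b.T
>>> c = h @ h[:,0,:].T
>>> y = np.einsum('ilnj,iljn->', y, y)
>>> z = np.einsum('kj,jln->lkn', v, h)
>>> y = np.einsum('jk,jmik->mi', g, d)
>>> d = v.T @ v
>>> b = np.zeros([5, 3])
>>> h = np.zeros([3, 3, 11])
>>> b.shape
(5, 3)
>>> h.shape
(3, 3, 11)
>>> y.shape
(7, 3)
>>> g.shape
(5, 5)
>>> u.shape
(13, 3, 7, 5)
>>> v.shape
(19, 7)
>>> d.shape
(7, 7)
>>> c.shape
(7, 3, 7)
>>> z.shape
(3, 19, 13)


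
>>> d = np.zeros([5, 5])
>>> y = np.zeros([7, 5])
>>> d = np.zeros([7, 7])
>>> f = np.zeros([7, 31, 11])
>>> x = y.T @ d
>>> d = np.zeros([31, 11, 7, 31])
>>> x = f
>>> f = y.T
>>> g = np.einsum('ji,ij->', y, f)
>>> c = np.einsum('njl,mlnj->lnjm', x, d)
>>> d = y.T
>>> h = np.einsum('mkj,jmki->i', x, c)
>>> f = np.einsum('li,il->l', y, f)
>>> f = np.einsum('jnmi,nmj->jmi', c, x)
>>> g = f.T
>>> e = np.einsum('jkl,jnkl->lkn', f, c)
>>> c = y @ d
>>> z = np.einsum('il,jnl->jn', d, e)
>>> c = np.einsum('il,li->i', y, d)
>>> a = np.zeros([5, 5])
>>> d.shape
(5, 7)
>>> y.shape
(7, 5)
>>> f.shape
(11, 31, 31)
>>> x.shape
(7, 31, 11)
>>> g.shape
(31, 31, 11)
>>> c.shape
(7,)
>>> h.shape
(31,)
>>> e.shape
(31, 31, 7)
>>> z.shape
(31, 31)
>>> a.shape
(5, 5)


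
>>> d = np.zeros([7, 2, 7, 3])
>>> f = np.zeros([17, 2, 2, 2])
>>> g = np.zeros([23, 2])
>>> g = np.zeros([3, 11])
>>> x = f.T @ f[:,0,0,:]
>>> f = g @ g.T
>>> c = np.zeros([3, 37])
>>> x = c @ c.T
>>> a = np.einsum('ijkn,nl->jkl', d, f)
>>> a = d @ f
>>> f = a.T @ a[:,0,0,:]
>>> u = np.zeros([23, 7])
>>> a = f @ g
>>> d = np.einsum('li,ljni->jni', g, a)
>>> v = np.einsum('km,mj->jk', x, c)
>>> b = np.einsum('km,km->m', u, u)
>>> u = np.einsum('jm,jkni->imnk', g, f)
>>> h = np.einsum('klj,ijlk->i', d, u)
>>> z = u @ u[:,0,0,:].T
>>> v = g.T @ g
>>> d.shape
(7, 2, 11)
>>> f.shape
(3, 7, 2, 3)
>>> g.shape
(3, 11)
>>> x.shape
(3, 3)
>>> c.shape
(3, 37)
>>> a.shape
(3, 7, 2, 11)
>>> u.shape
(3, 11, 2, 7)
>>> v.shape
(11, 11)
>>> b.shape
(7,)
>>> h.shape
(3,)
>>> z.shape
(3, 11, 2, 3)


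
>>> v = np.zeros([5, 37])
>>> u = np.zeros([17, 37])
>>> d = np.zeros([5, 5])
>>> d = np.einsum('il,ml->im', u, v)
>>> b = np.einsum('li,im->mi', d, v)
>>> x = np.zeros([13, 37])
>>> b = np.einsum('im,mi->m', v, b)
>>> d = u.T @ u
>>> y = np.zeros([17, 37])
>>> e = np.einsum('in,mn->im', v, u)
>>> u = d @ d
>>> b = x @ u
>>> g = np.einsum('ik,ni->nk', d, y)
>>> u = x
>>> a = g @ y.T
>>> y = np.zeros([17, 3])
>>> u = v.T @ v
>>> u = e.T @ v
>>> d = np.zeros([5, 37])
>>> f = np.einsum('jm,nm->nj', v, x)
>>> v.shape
(5, 37)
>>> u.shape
(17, 37)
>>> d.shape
(5, 37)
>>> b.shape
(13, 37)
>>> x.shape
(13, 37)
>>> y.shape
(17, 3)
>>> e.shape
(5, 17)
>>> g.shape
(17, 37)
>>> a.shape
(17, 17)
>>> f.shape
(13, 5)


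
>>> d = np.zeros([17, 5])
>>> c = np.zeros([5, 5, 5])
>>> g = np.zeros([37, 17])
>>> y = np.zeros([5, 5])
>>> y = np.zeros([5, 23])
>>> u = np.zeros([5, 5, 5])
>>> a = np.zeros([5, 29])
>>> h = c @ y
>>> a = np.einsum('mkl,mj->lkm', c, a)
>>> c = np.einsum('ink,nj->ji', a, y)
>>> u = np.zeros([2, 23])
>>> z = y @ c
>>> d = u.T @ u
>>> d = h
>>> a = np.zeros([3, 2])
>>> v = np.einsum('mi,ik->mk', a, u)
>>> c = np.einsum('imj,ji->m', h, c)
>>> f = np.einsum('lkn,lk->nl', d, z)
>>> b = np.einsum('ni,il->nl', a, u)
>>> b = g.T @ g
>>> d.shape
(5, 5, 23)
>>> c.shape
(5,)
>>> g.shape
(37, 17)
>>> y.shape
(5, 23)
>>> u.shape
(2, 23)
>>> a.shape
(3, 2)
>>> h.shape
(5, 5, 23)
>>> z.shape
(5, 5)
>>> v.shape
(3, 23)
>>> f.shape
(23, 5)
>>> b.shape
(17, 17)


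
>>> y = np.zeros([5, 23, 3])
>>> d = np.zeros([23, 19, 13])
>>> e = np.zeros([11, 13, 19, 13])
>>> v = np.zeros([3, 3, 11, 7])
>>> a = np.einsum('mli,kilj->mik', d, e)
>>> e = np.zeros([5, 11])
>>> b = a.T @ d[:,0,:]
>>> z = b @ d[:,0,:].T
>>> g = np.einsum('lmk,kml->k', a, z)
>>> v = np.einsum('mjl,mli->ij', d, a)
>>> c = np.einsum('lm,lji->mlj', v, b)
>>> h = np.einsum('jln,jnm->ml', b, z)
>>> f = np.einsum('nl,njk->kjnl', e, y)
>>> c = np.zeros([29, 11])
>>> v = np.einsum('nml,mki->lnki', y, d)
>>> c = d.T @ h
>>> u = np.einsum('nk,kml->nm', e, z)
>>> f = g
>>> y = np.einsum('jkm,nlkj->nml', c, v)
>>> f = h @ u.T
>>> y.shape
(3, 13, 5)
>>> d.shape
(23, 19, 13)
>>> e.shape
(5, 11)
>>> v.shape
(3, 5, 19, 13)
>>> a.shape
(23, 13, 11)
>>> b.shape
(11, 13, 13)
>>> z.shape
(11, 13, 23)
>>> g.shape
(11,)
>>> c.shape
(13, 19, 13)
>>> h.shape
(23, 13)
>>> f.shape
(23, 5)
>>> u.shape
(5, 13)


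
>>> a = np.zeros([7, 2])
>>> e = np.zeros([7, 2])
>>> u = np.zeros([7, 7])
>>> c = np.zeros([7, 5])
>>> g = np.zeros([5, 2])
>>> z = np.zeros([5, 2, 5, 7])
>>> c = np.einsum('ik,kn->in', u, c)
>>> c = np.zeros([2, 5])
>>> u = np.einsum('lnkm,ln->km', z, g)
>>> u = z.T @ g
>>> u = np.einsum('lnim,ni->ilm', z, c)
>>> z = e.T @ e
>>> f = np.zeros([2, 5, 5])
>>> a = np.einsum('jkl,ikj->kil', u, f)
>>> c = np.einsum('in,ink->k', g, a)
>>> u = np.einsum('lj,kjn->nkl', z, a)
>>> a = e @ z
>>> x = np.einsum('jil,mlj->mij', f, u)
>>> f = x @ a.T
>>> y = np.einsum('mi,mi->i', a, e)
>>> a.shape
(7, 2)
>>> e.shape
(7, 2)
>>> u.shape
(7, 5, 2)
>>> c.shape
(7,)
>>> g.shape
(5, 2)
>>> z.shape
(2, 2)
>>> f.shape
(7, 5, 7)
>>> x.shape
(7, 5, 2)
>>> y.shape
(2,)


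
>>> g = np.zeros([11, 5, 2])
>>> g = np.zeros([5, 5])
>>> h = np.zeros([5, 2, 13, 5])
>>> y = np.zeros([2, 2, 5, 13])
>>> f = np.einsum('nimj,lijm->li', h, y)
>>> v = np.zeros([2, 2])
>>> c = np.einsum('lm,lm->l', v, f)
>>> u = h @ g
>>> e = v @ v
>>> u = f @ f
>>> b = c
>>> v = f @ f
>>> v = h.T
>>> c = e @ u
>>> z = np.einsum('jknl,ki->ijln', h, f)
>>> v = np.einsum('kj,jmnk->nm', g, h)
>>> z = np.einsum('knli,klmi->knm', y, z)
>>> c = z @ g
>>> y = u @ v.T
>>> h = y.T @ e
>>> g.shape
(5, 5)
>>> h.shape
(13, 2)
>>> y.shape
(2, 13)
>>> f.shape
(2, 2)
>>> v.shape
(13, 2)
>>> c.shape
(2, 2, 5)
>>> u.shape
(2, 2)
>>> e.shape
(2, 2)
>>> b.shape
(2,)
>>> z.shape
(2, 2, 5)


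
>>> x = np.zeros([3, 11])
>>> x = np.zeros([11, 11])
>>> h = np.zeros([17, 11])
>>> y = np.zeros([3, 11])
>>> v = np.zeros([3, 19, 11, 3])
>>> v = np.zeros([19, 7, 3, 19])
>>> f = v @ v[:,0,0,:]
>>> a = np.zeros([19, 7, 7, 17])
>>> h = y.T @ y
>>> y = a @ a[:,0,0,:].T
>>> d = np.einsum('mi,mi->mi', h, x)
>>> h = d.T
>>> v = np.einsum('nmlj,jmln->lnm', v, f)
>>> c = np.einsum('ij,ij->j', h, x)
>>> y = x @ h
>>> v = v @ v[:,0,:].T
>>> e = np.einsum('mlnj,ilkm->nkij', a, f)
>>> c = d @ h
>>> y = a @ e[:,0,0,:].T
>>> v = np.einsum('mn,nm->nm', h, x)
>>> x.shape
(11, 11)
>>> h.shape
(11, 11)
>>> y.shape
(19, 7, 7, 7)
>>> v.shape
(11, 11)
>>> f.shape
(19, 7, 3, 19)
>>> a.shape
(19, 7, 7, 17)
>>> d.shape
(11, 11)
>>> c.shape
(11, 11)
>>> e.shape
(7, 3, 19, 17)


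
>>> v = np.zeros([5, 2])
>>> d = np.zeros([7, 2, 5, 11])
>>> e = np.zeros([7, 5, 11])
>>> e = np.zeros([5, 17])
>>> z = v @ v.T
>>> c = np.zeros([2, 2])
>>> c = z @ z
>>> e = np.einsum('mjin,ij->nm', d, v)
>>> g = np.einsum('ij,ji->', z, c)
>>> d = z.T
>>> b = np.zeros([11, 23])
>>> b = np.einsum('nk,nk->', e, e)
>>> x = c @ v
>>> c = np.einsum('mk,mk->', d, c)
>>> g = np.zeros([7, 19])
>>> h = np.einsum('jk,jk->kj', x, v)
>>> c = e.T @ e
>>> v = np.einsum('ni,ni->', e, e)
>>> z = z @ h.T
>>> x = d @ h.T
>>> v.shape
()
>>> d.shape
(5, 5)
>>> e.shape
(11, 7)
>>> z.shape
(5, 2)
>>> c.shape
(7, 7)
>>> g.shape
(7, 19)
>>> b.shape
()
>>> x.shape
(5, 2)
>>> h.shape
(2, 5)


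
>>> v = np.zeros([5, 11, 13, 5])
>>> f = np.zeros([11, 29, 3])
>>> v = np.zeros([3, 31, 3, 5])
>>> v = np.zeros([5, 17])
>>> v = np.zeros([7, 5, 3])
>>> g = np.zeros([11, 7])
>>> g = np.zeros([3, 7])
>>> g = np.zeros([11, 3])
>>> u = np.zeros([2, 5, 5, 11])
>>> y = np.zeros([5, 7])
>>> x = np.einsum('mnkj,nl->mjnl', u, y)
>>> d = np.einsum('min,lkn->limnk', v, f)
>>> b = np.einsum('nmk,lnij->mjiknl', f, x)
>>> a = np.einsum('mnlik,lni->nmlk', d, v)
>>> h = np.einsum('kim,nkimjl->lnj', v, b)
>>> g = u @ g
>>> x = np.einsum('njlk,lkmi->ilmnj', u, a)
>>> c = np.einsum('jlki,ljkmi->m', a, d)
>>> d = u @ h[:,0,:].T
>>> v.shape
(7, 5, 3)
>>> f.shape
(11, 29, 3)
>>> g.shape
(2, 5, 5, 3)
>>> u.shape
(2, 5, 5, 11)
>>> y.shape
(5, 7)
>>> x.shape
(29, 5, 7, 2, 5)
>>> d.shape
(2, 5, 5, 2)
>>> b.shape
(29, 7, 5, 3, 11, 2)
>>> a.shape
(5, 11, 7, 29)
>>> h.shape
(2, 29, 11)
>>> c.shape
(3,)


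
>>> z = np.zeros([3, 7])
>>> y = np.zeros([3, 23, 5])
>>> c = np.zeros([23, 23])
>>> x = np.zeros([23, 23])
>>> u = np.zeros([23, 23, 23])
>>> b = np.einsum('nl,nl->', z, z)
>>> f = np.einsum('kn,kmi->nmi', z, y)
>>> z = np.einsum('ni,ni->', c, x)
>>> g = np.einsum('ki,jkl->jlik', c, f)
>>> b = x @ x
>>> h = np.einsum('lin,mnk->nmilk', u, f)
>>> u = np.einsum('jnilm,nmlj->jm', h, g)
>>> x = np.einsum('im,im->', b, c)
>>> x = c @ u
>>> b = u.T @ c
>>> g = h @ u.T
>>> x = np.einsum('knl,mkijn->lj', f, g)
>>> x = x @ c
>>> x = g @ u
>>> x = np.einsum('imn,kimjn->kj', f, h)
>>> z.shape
()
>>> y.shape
(3, 23, 5)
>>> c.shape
(23, 23)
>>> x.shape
(23, 23)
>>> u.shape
(23, 5)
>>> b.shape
(5, 23)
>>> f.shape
(7, 23, 5)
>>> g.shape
(23, 7, 23, 23, 23)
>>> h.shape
(23, 7, 23, 23, 5)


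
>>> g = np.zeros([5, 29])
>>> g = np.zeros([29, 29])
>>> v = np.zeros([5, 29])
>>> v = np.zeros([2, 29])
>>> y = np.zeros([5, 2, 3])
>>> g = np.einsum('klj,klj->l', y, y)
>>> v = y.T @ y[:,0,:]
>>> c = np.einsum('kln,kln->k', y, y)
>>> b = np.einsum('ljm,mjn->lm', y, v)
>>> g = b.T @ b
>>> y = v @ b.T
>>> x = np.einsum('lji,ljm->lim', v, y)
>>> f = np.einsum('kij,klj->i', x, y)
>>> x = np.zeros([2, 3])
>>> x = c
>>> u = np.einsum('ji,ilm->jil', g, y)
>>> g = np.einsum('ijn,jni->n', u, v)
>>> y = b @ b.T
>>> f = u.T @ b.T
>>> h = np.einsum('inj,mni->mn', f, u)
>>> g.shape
(2,)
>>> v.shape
(3, 2, 3)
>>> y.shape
(5, 5)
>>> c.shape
(5,)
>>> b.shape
(5, 3)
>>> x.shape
(5,)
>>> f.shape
(2, 3, 5)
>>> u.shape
(3, 3, 2)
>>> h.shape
(3, 3)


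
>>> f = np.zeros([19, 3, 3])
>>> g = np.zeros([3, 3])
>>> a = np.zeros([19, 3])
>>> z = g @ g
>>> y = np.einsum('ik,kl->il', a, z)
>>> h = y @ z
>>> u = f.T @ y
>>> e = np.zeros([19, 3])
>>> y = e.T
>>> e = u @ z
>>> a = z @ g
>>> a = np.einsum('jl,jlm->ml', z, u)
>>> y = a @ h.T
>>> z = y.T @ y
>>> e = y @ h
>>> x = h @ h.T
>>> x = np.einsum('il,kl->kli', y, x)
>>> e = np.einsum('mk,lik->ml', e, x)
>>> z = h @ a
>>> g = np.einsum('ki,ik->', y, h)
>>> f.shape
(19, 3, 3)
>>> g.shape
()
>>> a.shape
(3, 3)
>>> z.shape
(19, 3)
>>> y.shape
(3, 19)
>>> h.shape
(19, 3)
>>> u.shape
(3, 3, 3)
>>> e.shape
(3, 19)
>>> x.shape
(19, 19, 3)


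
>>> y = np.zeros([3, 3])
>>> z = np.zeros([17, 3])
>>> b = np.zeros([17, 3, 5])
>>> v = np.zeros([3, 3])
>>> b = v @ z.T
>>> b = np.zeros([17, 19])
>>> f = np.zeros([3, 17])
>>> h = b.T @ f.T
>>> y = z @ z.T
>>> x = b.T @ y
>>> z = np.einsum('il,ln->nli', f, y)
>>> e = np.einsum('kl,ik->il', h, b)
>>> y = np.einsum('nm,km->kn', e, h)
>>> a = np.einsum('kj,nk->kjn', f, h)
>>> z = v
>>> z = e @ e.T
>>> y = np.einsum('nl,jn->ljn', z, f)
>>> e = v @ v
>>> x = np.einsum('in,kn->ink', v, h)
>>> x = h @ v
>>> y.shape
(17, 3, 17)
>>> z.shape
(17, 17)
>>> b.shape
(17, 19)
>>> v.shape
(3, 3)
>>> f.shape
(3, 17)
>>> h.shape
(19, 3)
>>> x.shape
(19, 3)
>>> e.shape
(3, 3)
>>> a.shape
(3, 17, 19)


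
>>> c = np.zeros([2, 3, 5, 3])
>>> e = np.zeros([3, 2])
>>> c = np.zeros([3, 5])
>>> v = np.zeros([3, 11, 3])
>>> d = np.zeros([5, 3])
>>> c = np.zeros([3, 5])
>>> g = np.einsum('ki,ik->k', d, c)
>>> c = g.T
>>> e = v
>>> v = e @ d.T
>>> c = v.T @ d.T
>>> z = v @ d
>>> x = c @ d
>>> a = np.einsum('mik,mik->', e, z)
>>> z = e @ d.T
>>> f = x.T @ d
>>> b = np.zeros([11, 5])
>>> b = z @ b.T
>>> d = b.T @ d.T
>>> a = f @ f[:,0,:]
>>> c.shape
(5, 11, 5)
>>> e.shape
(3, 11, 3)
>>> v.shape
(3, 11, 5)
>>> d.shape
(11, 11, 5)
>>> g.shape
(5,)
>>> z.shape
(3, 11, 5)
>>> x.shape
(5, 11, 3)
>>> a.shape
(3, 11, 3)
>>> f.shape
(3, 11, 3)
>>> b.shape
(3, 11, 11)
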